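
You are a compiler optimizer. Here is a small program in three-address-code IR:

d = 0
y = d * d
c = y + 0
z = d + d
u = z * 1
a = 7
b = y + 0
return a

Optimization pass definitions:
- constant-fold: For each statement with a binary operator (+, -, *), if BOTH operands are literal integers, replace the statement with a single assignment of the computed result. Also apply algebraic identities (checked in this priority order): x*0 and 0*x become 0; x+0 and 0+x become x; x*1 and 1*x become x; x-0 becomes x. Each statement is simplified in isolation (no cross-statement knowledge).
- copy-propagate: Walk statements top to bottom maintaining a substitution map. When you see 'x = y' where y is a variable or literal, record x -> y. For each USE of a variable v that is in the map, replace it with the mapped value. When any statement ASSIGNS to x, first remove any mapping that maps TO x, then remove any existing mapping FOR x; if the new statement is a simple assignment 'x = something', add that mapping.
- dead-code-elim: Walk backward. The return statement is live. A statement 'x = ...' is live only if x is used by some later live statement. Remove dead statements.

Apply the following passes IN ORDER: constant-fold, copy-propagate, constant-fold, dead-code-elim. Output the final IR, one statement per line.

Initial IR:
  d = 0
  y = d * d
  c = y + 0
  z = d + d
  u = z * 1
  a = 7
  b = y + 0
  return a
After constant-fold (8 stmts):
  d = 0
  y = d * d
  c = y
  z = d + d
  u = z
  a = 7
  b = y
  return a
After copy-propagate (8 stmts):
  d = 0
  y = 0 * 0
  c = y
  z = 0 + 0
  u = z
  a = 7
  b = y
  return 7
After constant-fold (8 stmts):
  d = 0
  y = 0
  c = y
  z = 0
  u = z
  a = 7
  b = y
  return 7
After dead-code-elim (1 stmts):
  return 7

Answer: return 7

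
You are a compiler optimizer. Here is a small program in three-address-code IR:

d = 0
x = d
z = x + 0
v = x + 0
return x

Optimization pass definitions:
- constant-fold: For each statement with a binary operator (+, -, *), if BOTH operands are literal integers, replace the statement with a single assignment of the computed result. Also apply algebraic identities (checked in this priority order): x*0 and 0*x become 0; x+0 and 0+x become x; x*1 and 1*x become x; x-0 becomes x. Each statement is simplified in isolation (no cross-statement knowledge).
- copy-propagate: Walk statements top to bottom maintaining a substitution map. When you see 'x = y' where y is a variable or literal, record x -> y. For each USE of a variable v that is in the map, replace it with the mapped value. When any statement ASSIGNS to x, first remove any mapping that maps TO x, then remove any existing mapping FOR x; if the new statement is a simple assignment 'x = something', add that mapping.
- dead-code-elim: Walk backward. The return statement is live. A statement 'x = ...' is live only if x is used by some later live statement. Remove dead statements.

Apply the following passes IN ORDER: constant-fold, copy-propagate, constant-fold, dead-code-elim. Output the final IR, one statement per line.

Initial IR:
  d = 0
  x = d
  z = x + 0
  v = x + 0
  return x
After constant-fold (5 stmts):
  d = 0
  x = d
  z = x
  v = x
  return x
After copy-propagate (5 stmts):
  d = 0
  x = 0
  z = 0
  v = 0
  return 0
After constant-fold (5 stmts):
  d = 0
  x = 0
  z = 0
  v = 0
  return 0
After dead-code-elim (1 stmts):
  return 0

Answer: return 0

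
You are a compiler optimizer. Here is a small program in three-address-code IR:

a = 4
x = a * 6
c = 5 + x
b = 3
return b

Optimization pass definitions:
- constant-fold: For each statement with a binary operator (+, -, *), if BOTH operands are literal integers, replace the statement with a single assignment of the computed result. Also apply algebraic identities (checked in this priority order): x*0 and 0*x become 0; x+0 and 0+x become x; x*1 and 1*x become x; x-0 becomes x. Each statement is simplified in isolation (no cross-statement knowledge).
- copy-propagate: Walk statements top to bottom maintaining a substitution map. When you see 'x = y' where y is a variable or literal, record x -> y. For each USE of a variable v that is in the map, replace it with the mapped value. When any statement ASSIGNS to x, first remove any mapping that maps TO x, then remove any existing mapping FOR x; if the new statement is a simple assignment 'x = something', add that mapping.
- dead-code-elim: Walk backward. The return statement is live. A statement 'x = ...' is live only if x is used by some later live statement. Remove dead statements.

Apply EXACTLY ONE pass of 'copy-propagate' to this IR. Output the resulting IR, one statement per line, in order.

Applying copy-propagate statement-by-statement:
  [1] a = 4  (unchanged)
  [2] x = a * 6  -> x = 4 * 6
  [3] c = 5 + x  (unchanged)
  [4] b = 3  (unchanged)
  [5] return b  -> return 3
Result (5 stmts):
  a = 4
  x = 4 * 6
  c = 5 + x
  b = 3
  return 3

Answer: a = 4
x = 4 * 6
c = 5 + x
b = 3
return 3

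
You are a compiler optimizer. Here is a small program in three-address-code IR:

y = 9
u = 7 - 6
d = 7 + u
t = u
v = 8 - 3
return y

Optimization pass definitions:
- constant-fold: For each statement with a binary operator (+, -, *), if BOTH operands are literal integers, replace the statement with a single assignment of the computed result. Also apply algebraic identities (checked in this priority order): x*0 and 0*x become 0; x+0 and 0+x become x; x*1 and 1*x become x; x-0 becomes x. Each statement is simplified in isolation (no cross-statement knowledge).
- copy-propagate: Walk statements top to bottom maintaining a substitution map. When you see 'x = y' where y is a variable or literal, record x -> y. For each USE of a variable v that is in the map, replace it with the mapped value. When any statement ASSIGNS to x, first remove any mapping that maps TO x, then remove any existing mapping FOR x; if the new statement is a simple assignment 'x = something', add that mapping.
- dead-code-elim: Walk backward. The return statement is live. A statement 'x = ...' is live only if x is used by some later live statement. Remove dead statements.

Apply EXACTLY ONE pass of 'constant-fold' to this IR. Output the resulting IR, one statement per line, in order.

Applying constant-fold statement-by-statement:
  [1] y = 9  (unchanged)
  [2] u = 7 - 6  -> u = 1
  [3] d = 7 + u  (unchanged)
  [4] t = u  (unchanged)
  [5] v = 8 - 3  -> v = 5
  [6] return y  (unchanged)
Result (6 stmts):
  y = 9
  u = 1
  d = 7 + u
  t = u
  v = 5
  return y

Answer: y = 9
u = 1
d = 7 + u
t = u
v = 5
return y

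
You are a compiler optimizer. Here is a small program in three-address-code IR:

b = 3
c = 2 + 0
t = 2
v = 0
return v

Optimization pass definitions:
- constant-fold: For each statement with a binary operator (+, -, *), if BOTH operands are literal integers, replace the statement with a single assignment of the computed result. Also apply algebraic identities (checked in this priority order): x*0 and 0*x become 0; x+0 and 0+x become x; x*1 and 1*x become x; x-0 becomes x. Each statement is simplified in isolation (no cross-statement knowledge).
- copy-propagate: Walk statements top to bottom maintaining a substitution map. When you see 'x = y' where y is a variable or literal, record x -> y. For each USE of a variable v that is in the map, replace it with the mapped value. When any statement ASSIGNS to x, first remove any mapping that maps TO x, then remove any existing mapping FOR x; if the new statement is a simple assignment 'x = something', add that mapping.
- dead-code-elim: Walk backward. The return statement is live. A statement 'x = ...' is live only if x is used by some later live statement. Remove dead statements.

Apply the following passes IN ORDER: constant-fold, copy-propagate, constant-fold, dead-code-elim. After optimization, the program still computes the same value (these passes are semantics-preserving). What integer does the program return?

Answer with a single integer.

Initial IR:
  b = 3
  c = 2 + 0
  t = 2
  v = 0
  return v
After constant-fold (5 stmts):
  b = 3
  c = 2
  t = 2
  v = 0
  return v
After copy-propagate (5 stmts):
  b = 3
  c = 2
  t = 2
  v = 0
  return 0
After constant-fold (5 stmts):
  b = 3
  c = 2
  t = 2
  v = 0
  return 0
After dead-code-elim (1 stmts):
  return 0
Evaluate:
  b = 3  =>  b = 3
  c = 2 + 0  =>  c = 2
  t = 2  =>  t = 2
  v = 0  =>  v = 0
  return v = 0

Answer: 0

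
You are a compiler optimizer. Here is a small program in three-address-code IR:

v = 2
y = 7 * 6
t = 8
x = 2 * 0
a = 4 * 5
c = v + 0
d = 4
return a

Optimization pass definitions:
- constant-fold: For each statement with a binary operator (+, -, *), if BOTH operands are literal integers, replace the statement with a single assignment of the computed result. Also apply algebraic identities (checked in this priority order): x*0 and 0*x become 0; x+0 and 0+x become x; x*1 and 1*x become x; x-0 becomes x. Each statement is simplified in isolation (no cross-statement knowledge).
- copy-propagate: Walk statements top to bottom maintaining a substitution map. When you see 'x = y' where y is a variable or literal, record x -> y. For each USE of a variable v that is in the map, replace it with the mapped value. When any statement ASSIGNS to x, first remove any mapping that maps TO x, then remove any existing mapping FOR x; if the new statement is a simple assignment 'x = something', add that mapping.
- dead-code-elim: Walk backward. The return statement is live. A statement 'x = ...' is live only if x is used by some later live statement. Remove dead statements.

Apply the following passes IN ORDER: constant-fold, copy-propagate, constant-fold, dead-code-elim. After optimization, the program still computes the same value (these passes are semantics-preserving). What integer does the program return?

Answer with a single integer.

Answer: 20

Derivation:
Initial IR:
  v = 2
  y = 7 * 6
  t = 8
  x = 2 * 0
  a = 4 * 5
  c = v + 0
  d = 4
  return a
After constant-fold (8 stmts):
  v = 2
  y = 42
  t = 8
  x = 0
  a = 20
  c = v
  d = 4
  return a
After copy-propagate (8 stmts):
  v = 2
  y = 42
  t = 8
  x = 0
  a = 20
  c = 2
  d = 4
  return 20
After constant-fold (8 stmts):
  v = 2
  y = 42
  t = 8
  x = 0
  a = 20
  c = 2
  d = 4
  return 20
After dead-code-elim (1 stmts):
  return 20
Evaluate:
  v = 2  =>  v = 2
  y = 7 * 6  =>  y = 42
  t = 8  =>  t = 8
  x = 2 * 0  =>  x = 0
  a = 4 * 5  =>  a = 20
  c = v + 0  =>  c = 2
  d = 4  =>  d = 4
  return a = 20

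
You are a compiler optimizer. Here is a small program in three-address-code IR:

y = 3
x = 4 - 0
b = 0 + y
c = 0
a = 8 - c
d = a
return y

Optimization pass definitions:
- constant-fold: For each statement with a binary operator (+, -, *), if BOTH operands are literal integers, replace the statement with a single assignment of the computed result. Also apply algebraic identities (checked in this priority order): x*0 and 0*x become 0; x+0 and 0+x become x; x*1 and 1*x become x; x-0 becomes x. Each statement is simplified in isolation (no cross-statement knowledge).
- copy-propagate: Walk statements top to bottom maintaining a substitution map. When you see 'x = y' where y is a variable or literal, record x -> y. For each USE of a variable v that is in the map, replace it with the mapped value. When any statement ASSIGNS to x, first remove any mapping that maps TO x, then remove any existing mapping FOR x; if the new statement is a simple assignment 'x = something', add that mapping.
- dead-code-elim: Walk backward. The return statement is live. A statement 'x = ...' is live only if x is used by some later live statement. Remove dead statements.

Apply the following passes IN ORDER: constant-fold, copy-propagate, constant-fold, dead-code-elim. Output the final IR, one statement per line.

Answer: return 3

Derivation:
Initial IR:
  y = 3
  x = 4 - 0
  b = 0 + y
  c = 0
  a = 8 - c
  d = a
  return y
After constant-fold (7 stmts):
  y = 3
  x = 4
  b = y
  c = 0
  a = 8 - c
  d = a
  return y
After copy-propagate (7 stmts):
  y = 3
  x = 4
  b = 3
  c = 0
  a = 8 - 0
  d = a
  return 3
After constant-fold (7 stmts):
  y = 3
  x = 4
  b = 3
  c = 0
  a = 8
  d = a
  return 3
After dead-code-elim (1 stmts):
  return 3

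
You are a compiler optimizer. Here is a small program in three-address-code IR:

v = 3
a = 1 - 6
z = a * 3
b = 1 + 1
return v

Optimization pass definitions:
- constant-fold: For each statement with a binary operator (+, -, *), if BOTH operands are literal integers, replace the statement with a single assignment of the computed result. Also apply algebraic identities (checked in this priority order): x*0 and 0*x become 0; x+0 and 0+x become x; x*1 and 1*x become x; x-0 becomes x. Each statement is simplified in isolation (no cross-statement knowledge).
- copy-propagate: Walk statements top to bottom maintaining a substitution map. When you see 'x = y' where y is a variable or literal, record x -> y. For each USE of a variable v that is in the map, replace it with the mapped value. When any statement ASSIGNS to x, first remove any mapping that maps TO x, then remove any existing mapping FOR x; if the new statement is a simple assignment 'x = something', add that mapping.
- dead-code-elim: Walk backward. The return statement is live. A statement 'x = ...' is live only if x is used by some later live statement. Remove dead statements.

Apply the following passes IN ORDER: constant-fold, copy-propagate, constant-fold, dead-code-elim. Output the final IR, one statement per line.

Initial IR:
  v = 3
  a = 1 - 6
  z = a * 3
  b = 1 + 1
  return v
After constant-fold (5 stmts):
  v = 3
  a = -5
  z = a * 3
  b = 2
  return v
After copy-propagate (5 stmts):
  v = 3
  a = -5
  z = -5 * 3
  b = 2
  return 3
After constant-fold (5 stmts):
  v = 3
  a = -5
  z = -15
  b = 2
  return 3
After dead-code-elim (1 stmts):
  return 3

Answer: return 3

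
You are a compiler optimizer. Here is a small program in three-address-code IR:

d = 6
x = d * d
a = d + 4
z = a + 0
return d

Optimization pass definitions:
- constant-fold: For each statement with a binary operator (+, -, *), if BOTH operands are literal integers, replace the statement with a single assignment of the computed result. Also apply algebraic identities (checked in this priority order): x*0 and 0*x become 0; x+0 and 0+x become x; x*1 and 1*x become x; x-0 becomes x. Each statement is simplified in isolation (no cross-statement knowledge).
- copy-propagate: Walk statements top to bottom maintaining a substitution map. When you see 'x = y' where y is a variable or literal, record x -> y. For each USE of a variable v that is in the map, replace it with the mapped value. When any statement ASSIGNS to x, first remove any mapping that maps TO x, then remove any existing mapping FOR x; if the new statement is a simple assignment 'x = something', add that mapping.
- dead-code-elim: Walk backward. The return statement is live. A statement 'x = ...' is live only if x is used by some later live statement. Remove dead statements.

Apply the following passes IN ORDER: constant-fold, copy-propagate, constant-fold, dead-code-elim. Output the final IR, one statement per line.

Answer: return 6

Derivation:
Initial IR:
  d = 6
  x = d * d
  a = d + 4
  z = a + 0
  return d
After constant-fold (5 stmts):
  d = 6
  x = d * d
  a = d + 4
  z = a
  return d
After copy-propagate (5 stmts):
  d = 6
  x = 6 * 6
  a = 6 + 4
  z = a
  return 6
After constant-fold (5 stmts):
  d = 6
  x = 36
  a = 10
  z = a
  return 6
After dead-code-elim (1 stmts):
  return 6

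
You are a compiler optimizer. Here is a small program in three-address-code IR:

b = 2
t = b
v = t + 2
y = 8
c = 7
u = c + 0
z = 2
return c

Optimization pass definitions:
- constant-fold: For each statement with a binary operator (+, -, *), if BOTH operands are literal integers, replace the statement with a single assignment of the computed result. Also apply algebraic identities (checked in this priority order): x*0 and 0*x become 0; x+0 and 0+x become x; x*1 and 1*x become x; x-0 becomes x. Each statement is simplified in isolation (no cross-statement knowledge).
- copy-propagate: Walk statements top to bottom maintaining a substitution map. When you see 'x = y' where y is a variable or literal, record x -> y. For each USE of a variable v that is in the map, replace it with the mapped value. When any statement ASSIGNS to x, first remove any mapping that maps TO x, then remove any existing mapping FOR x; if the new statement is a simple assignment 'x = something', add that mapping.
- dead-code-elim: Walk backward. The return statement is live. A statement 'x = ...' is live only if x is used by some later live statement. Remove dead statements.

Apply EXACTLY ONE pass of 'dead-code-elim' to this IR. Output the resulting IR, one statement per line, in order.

Applying dead-code-elim statement-by-statement:
  [8] return c  -> KEEP (return); live=['c']
  [7] z = 2  -> DEAD (z not live)
  [6] u = c + 0  -> DEAD (u not live)
  [5] c = 7  -> KEEP; live=[]
  [4] y = 8  -> DEAD (y not live)
  [3] v = t + 2  -> DEAD (v not live)
  [2] t = b  -> DEAD (t not live)
  [1] b = 2  -> DEAD (b not live)
Result (2 stmts):
  c = 7
  return c

Answer: c = 7
return c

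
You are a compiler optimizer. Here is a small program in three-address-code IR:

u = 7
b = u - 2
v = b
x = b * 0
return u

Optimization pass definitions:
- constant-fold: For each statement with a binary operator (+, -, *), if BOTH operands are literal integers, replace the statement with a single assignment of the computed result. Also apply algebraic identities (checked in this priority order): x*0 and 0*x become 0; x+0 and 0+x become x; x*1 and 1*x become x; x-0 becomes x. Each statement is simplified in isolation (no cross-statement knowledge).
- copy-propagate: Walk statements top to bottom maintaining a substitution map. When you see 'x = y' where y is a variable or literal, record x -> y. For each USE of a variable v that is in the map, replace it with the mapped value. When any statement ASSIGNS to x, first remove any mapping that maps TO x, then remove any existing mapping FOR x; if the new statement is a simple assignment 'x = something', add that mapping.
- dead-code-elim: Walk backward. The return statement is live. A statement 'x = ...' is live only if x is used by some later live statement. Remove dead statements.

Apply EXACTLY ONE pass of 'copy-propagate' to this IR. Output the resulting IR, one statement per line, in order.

Answer: u = 7
b = 7 - 2
v = b
x = b * 0
return 7

Derivation:
Applying copy-propagate statement-by-statement:
  [1] u = 7  (unchanged)
  [2] b = u - 2  -> b = 7 - 2
  [3] v = b  (unchanged)
  [4] x = b * 0  (unchanged)
  [5] return u  -> return 7
Result (5 stmts):
  u = 7
  b = 7 - 2
  v = b
  x = b * 0
  return 7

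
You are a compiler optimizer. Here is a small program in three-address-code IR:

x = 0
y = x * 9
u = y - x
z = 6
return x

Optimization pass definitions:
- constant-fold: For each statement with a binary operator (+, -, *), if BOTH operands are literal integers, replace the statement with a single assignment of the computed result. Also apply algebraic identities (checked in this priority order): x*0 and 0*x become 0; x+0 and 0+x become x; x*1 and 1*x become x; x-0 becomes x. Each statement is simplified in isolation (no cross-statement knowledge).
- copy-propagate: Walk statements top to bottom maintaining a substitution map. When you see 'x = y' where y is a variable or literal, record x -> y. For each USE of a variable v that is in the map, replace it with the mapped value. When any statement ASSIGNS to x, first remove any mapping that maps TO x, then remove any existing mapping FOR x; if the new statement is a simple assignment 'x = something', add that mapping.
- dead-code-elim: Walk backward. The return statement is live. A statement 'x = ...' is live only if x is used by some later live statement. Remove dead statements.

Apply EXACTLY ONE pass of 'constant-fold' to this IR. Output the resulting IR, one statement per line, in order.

Applying constant-fold statement-by-statement:
  [1] x = 0  (unchanged)
  [2] y = x * 9  (unchanged)
  [3] u = y - x  (unchanged)
  [4] z = 6  (unchanged)
  [5] return x  (unchanged)
Result (5 stmts):
  x = 0
  y = x * 9
  u = y - x
  z = 6
  return x

Answer: x = 0
y = x * 9
u = y - x
z = 6
return x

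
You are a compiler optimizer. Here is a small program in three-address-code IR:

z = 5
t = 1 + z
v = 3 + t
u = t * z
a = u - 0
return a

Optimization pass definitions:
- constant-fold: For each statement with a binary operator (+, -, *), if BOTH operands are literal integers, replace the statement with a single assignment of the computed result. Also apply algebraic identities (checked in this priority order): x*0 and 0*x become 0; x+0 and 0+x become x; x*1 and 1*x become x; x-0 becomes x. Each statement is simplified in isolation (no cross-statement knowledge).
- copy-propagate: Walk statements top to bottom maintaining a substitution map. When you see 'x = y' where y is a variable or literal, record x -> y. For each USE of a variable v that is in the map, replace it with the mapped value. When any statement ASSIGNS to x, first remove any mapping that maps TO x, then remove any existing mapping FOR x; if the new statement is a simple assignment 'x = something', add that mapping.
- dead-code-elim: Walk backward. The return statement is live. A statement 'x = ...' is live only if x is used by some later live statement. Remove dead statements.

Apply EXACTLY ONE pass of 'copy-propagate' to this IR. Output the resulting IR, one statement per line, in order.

Applying copy-propagate statement-by-statement:
  [1] z = 5  (unchanged)
  [2] t = 1 + z  -> t = 1 + 5
  [3] v = 3 + t  (unchanged)
  [4] u = t * z  -> u = t * 5
  [5] a = u - 0  (unchanged)
  [6] return a  (unchanged)
Result (6 stmts):
  z = 5
  t = 1 + 5
  v = 3 + t
  u = t * 5
  a = u - 0
  return a

Answer: z = 5
t = 1 + 5
v = 3 + t
u = t * 5
a = u - 0
return a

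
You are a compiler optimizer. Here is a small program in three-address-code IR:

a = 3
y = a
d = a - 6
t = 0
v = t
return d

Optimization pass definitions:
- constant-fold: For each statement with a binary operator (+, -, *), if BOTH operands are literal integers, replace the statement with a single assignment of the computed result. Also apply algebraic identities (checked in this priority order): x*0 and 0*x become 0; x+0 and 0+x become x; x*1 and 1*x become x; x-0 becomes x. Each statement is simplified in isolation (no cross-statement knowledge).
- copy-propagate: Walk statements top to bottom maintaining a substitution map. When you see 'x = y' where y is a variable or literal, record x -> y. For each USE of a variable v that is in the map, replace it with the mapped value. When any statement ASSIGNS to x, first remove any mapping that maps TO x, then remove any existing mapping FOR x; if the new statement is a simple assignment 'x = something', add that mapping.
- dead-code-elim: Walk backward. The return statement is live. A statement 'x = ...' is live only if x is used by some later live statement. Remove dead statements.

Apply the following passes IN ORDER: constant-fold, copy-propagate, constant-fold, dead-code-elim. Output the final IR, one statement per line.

Answer: d = -3
return d

Derivation:
Initial IR:
  a = 3
  y = a
  d = a - 6
  t = 0
  v = t
  return d
After constant-fold (6 stmts):
  a = 3
  y = a
  d = a - 6
  t = 0
  v = t
  return d
After copy-propagate (6 stmts):
  a = 3
  y = 3
  d = 3 - 6
  t = 0
  v = 0
  return d
After constant-fold (6 stmts):
  a = 3
  y = 3
  d = -3
  t = 0
  v = 0
  return d
After dead-code-elim (2 stmts):
  d = -3
  return d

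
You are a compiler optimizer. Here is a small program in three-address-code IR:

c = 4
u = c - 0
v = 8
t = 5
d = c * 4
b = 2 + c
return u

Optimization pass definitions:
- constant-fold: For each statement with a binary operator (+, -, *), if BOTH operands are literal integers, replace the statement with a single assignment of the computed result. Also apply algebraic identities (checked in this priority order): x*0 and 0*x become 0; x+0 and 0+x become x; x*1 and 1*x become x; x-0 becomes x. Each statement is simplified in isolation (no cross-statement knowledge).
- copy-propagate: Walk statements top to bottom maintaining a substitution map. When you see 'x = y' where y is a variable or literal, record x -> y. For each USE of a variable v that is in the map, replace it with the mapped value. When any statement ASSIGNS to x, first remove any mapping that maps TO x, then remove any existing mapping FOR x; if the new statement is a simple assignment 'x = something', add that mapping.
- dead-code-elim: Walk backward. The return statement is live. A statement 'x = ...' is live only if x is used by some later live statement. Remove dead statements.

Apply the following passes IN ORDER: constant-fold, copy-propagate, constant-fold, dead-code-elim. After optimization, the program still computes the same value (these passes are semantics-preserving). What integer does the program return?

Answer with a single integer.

Initial IR:
  c = 4
  u = c - 0
  v = 8
  t = 5
  d = c * 4
  b = 2 + c
  return u
After constant-fold (7 stmts):
  c = 4
  u = c
  v = 8
  t = 5
  d = c * 4
  b = 2 + c
  return u
After copy-propagate (7 stmts):
  c = 4
  u = 4
  v = 8
  t = 5
  d = 4 * 4
  b = 2 + 4
  return 4
After constant-fold (7 stmts):
  c = 4
  u = 4
  v = 8
  t = 5
  d = 16
  b = 6
  return 4
After dead-code-elim (1 stmts):
  return 4
Evaluate:
  c = 4  =>  c = 4
  u = c - 0  =>  u = 4
  v = 8  =>  v = 8
  t = 5  =>  t = 5
  d = c * 4  =>  d = 16
  b = 2 + c  =>  b = 6
  return u = 4

Answer: 4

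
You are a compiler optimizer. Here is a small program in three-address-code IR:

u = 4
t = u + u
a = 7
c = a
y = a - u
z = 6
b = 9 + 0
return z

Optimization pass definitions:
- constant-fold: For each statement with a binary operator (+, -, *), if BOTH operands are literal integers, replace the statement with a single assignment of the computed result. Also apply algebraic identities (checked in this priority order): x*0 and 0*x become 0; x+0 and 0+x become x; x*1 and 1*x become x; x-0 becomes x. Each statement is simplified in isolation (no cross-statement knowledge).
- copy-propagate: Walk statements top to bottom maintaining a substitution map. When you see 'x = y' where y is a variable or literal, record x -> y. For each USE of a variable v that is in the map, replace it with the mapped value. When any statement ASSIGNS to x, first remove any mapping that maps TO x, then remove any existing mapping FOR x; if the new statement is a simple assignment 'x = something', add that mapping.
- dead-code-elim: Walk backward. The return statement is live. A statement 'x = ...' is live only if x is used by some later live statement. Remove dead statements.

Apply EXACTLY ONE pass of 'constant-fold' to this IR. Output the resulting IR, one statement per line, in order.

Applying constant-fold statement-by-statement:
  [1] u = 4  (unchanged)
  [2] t = u + u  (unchanged)
  [3] a = 7  (unchanged)
  [4] c = a  (unchanged)
  [5] y = a - u  (unchanged)
  [6] z = 6  (unchanged)
  [7] b = 9 + 0  -> b = 9
  [8] return z  (unchanged)
Result (8 stmts):
  u = 4
  t = u + u
  a = 7
  c = a
  y = a - u
  z = 6
  b = 9
  return z

Answer: u = 4
t = u + u
a = 7
c = a
y = a - u
z = 6
b = 9
return z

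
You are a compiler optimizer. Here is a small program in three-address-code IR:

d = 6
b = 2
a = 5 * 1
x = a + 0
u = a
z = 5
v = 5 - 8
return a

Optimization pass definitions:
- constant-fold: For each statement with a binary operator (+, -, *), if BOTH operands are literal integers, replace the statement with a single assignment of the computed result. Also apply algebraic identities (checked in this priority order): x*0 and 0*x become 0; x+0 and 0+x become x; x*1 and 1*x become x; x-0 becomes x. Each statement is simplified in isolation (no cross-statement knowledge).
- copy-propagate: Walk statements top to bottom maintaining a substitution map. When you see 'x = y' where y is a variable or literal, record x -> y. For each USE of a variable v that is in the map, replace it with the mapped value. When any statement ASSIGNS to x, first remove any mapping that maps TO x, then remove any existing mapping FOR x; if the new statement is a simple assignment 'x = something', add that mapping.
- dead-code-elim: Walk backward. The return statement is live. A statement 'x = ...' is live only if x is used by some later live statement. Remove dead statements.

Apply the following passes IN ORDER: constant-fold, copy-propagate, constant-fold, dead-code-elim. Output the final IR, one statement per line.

Answer: return 5

Derivation:
Initial IR:
  d = 6
  b = 2
  a = 5 * 1
  x = a + 0
  u = a
  z = 5
  v = 5 - 8
  return a
After constant-fold (8 stmts):
  d = 6
  b = 2
  a = 5
  x = a
  u = a
  z = 5
  v = -3
  return a
After copy-propagate (8 stmts):
  d = 6
  b = 2
  a = 5
  x = 5
  u = 5
  z = 5
  v = -3
  return 5
After constant-fold (8 stmts):
  d = 6
  b = 2
  a = 5
  x = 5
  u = 5
  z = 5
  v = -3
  return 5
After dead-code-elim (1 stmts):
  return 5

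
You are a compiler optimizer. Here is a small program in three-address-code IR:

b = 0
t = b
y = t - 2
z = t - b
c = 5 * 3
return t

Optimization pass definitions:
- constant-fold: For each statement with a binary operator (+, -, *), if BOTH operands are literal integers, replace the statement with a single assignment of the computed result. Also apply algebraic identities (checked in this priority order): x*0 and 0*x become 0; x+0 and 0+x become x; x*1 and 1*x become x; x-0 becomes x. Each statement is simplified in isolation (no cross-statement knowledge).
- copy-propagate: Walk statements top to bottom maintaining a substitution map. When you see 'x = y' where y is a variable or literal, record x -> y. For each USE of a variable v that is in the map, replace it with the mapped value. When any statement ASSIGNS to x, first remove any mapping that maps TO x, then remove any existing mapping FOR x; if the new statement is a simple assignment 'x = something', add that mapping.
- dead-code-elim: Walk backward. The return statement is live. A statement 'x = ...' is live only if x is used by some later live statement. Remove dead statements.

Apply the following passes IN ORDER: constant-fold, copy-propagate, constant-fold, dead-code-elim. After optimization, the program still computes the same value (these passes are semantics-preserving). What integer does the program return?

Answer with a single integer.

Answer: 0

Derivation:
Initial IR:
  b = 0
  t = b
  y = t - 2
  z = t - b
  c = 5 * 3
  return t
After constant-fold (6 stmts):
  b = 0
  t = b
  y = t - 2
  z = t - b
  c = 15
  return t
After copy-propagate (6 stmts):
  b = 0
  t = 0
  y = 0 - 2
  z = 0 - 0
  c = 15
  return 0
After constant-fold (6 stmts):
  b = 0
  t = 0
  y = -2
  z = 0
  c = 15
  return 0
After dead-code-elim (1 stmts):
  return 0
Evaluate:
  b = 0  =>  b = 0
  t = b  =>  t = 0
  y = t - 2  =>  y = -2
  z = t - b  =>  z = 0
  c = 5 * 3  =>  c = 15
  return t = 0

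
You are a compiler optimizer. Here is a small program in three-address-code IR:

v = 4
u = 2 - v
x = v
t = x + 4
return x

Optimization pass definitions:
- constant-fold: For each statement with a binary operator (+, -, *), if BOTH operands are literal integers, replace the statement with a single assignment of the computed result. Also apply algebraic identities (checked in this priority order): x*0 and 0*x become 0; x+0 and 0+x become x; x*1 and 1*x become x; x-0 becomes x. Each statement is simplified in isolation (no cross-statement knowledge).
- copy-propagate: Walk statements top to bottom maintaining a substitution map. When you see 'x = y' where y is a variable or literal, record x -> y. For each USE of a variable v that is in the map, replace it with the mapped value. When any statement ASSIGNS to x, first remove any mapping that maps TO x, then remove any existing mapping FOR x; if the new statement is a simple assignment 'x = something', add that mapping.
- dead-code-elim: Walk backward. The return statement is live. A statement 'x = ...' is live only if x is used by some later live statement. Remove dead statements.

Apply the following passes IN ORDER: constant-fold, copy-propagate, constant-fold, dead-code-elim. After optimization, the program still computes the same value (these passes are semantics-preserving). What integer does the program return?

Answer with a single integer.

Answer: 4

Derivation:
Initial IR:
  v = 4
  u = 2 - v
  x = v
  t = x + 4
  return x
After constant-fold (5 stmts):
  v = 4
  u = 2 - v
  x = v
  t = x + 4
  return x
After copy-propagate (5 stmts):
  v = 4
  u = 2 - 4
  x = 4
  t = 4 + 4
  return 4
After constant-fold (5 stmts):
  v = 4
  u = -2
  x = 4
  t = 8
  return 4
After dead-code-elim (1 stmts):
  return 4
Evaluate:
  v = 4  =>  v = 4
  u = 2 - v  =>  u = -2
  x = v  =>  x = 4
  t = x + 4  =>  t = 8
  return x = 4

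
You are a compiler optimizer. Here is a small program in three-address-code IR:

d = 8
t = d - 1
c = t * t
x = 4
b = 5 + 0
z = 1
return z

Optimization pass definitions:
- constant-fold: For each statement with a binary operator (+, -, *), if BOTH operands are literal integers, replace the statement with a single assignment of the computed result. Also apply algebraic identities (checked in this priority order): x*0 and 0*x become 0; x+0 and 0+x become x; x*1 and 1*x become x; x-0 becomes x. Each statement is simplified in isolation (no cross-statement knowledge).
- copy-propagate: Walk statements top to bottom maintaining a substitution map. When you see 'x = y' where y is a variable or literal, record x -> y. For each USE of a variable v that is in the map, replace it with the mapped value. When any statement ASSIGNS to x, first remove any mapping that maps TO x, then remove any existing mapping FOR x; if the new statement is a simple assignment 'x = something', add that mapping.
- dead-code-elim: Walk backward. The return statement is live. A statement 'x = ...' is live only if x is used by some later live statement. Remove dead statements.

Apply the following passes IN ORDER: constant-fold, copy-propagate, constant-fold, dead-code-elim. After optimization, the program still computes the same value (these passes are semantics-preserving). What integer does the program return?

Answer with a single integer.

Answer: 1

Derivation:
Initial IR:
  d = 8
  t = d - 1
  c = t * t
  x = 4
  b = 5 + 0
  z = 1
  return z
After constant-fold (7 stmts):
  d = 8
  t = d - 1
  c = t * t
  x = 4
  b = 5
  z = 1
  return z
After copy-propagate (7 stmts):
  d = 8
  t = 8 - 1
  c = t * t
  x = 4
  b = 5
  z = 1
  return 1
After constant-fold (7 stmts):
  d = 8
  t = 7
  c = t * t
  x = 4
  b = 5
  z = 1
  return 1
After dead-code-elim (1 stmts):
  return 1
Evaluate:
  d = 8  =>  d = 8
  t = d - 1  =>  t = 7
  c = t * t  =>  c = 49
  x = 4  =>  x = 4
  b = 5 + 0  =>  b = 5
  z = 1  =>  z = 1
  return z = 1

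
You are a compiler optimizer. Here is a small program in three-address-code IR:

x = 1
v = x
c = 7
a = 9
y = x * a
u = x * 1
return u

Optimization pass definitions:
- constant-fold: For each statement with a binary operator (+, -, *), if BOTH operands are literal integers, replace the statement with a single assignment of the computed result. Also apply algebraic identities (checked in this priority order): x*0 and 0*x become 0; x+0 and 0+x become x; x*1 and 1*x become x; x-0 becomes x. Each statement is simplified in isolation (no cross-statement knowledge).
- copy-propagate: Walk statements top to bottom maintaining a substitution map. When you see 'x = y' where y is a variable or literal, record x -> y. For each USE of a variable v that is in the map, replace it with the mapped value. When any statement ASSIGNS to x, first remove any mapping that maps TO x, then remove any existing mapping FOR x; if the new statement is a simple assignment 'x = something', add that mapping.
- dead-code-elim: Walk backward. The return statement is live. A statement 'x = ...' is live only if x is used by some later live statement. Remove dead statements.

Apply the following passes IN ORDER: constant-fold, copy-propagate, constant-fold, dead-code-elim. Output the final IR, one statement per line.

Initial IR:
  x = 1
  v = x
  c = 7
  a = 9
  y = x * a
  u = x * 1
  return u
After constant-fold (7 stmts):
  x = 1
  v = x
  c = 7
  a = 9
  y = x * a
  u = x
  return u
After copy-propagate (7 stmts):
  x = 1
  v = 1
  c = 7
  a = 9
  y = 1 * 9
  u = 1
  return 1
After constant-fold (7 stmts):
  x = 1
  v = 1
  c = 7
  a = 9
  y = 9
  u = 1
  return 1
After dead-code-elim (1 stmts):
  return 1

Answer: return 1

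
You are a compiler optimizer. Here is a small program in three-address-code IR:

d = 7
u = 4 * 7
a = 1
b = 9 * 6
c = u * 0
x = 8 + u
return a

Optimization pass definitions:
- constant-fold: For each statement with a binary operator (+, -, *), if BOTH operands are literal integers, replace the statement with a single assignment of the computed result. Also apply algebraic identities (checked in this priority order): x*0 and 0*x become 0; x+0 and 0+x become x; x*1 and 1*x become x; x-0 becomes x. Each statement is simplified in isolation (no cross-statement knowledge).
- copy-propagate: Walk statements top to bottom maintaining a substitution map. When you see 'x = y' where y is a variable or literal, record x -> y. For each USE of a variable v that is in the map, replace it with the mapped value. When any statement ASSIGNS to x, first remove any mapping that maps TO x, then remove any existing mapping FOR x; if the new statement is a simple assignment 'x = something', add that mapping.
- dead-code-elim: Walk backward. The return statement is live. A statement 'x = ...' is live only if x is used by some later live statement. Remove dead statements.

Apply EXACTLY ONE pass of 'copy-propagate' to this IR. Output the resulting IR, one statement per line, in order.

Applying copy-propagate statement-by-statement:
  [1] d = 7  (unchanged)
  [2] u = 4 * 7  (unchanged)
  [3] a = 1  (unchanged)
  [4] b = 9 * 6  (unchanged)
  [5] c = u * 0  (unchanged)
  [6] x = 8 + u  (unchanged)
  [7] return a  -> return 1
Result (7 stmts):
  d = 7
  u = 4 * 7
  a = 1
  b = 9 * 6
  c = u * 0
  x = 8 + u
  return 1

Answer: d = 7
u = 4 * 7
a = 1
b = 9 * 6
c = u * 0
x = 8 + u
return 1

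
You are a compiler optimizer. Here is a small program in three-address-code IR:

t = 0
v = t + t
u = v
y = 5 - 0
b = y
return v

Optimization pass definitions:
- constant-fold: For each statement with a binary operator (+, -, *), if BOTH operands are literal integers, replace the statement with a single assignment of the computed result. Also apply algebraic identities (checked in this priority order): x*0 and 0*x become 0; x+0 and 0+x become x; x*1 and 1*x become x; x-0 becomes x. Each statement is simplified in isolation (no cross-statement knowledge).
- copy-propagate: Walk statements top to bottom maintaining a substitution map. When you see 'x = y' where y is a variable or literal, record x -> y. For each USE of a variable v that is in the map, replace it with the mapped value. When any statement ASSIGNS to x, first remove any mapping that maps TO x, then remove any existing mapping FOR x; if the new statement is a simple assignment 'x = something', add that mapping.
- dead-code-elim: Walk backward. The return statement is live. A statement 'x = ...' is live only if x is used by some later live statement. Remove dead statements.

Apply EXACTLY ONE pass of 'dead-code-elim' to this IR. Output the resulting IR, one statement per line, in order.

Answer: t = 0
v = t + t
return v

Derivation:
Applying dead-code-elim statement-by-statement:
  [6] return v  -> KEEP (return); live=['v']
  [5] b = y  -> DEAD (b not live)
  [4] y = 5 - 0  -> DEAD (y not live)
  [3] u = v  -> DEAD (u not live)
  [2] v = t + t  -> KEEP; live=['t']
  [1] t = 0  -> KEEP; live=[]
Result (3 stmts):
  t = 0
  v = t + t
  return v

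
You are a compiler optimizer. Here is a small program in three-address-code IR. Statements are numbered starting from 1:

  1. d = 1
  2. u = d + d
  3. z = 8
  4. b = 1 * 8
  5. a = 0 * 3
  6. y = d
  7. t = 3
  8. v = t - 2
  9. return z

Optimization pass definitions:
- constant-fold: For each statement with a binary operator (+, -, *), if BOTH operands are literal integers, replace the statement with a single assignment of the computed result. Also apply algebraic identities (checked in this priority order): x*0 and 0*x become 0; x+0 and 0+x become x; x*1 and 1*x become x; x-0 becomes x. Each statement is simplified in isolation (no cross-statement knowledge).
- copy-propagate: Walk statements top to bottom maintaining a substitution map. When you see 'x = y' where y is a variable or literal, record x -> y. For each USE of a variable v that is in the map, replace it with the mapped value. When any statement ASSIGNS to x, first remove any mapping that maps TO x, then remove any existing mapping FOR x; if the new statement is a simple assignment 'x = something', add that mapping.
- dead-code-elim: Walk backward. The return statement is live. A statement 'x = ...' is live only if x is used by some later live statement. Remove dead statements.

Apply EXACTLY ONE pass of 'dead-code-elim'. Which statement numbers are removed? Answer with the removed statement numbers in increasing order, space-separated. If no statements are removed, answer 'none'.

Backward liveness scan:
Stmt 1 'd = 1': DEAD (d not in live set [])
Stmt 2 'u = d + d': DEAD (u not in live set [])
Stmt 3 'z = 8': KEEP (z is live); live-in = []
Stmt 4 'b = 1 * 8': DEAD (b not in live set ['z'])
Stmt 5 'a = 0 * 3': DEAD (a not in live set ['z'])
Stmt 6 'y = d': DEAD (y not in live set ['z'])
Stmt 7 't = 3': DEAD (t not in live set ['z'])
Stmt 8 'v = t - 2': DEAD (v not in live set ['z'])
Stmt 9 'return z': KEEP (return); live-in = ['z']
Removed statement numbers: [1, 2, 4, 5, 6, 7, 8]
Surviving IR:
  z = 8
  return z

Answer: 1 2 4 5 6 7 8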